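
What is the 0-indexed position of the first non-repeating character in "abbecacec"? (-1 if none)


Input: abbecacec
Character frequencies:
  'a': 2
  'b': 2
  'c': 3
  'e': 2
Scanning left to right for freq == 1:
  Position 0 ('a'): freq=2, skip
  Position 1 ('b'): freq=2, skip
  Position 2 ('b'): freq=2, skip
  Position 3 ('e'): freq=2, skip
  Position 4 ('c'): freq=3, skip
  Position 5 ('a'): freq=2, skip
  Position 6 ('c'): freq=3, skip
  Position 7 ('e'): freq=2, skip
  Position 8 ('c'): freq=3, skip
  No unique character found => answer = -1

-1


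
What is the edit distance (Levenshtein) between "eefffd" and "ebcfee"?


Computing edit distance: "eefffd" -> "ebcfee"
DP table:
           e    b    c    f    e    e
      0    1    2    3    4    5    6
  e   1    0    1    2    3    4    5
  e   2    1    1    2    3    3    4
  f   3    2    2    2    2    3    4
  f   4    3    3    3    2    3    4
  f   5    4    4    4    3    3    4
  d   6    5    5    5    4    4    4
Edit distance = dp[6][6] = 4

4


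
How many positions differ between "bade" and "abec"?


Comparing "bade" and "abec" position by position:
  Position 0: 'b' vs 'a' => DIFFER
  Position 1: 'a' vs 'b' => DIFFER
  Position 2: 'd' vs 'e' => DIFFER
  Position 3: 'e' vs 'c' => DIFFER
Positions that differ: 4

4


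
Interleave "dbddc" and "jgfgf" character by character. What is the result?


Interleaving "dbddc" and "jgfgf":
  Position 0: 'd' from first, 'j' from second => "dj"
  Position 1: 'b' from first, 'g' from second => "bg"
  Position 2: 'd' from first, 'f' from second => "df"
  Position 3: 'd' from first, 'g' from second => "dg"
  Position 4: 'c' from first, 'f' from second => "cf"
Result: djbgdfdgcf

djbgdfdgcf


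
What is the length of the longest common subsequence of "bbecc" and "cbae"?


LCS of "bbecc" and "cbae"
DP table:
           c    b    a    e
      0    0    0    0    0
  b   0    0    1    1    1
  b   0    0    1    1    1
  e   0    0    1    1    2
  c   0    1    1    1    2
  c   0    1    1    1    2
LCS length = dp[5][4] = 2

2


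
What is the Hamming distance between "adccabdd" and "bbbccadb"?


Comparing "adccabdd" and "bbbccadb" position by position:
  Position 0: 'a' vs 'b' => differ
  Position 1: 'd' vs 'b' => differ
  Position 2: 'c' vs 'b' => differ
  Position 3: 'c' vs 'c' => same
  Position 4: 'a' vs 'c' => differ
  Position 5: 'b' vs 'a' => differ
  Position 6: 'd' vs 'd' => same
  Position 7: 'd' vs 'b' => differ
Total differences (Hamming distance): 6

6


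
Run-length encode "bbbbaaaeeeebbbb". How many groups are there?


Input: bbbbaaaeeeebbbb
Scanning for consecutive runs:
  Group 1: 'b' x 4 (positions 0-3)
  Group 2: 'a' x 3 (positions 4-6)
  Group 3: 'e' x 4 (positions 7-10)
  Group 4: 'b' x 4 (positions 11-14)
Total groups: 4

4


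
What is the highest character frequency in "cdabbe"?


Input: cdabbe
Character counts:
  'a': 1
  'b': 2
  'c': 1
  'd': 1
  'e': 1
Maximum frequency: 2

2


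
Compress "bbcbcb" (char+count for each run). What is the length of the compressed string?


Input: bbcbcb
Runs:
  'b' x 2 => "b2"
  'c' x 1 => "c1"
  'b' x 1 => "b1"
  'c' x 1 => "c1"
  'b' x 1 => "b1"
Compressed: "b2c1b1c1b1"
Compressed length: 10

10


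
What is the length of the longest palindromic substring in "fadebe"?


Input: "fadebe"
Checking substrings for palindromes:
  [3:6] "ebe" (len 3) => palindrome
Longest palindromic substring: "ebe" with length 3

3


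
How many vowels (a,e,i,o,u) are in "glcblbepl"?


Input: glcblbepl
Checking each character:
  'g' at position 0: consonant
  'l' at position 1: consonant
  'c' at position 2: consonant
  'b' at position 3: consonant
  'l' at position 4: consonant
  'b' at position 5: consonant
  'e' at position 6: vowel (running total: 1)
  'p' at position 7: consonant
  'l' at position 8: consonant
Total vowels: 1

1


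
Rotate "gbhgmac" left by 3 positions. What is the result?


Input: "gbhgmac", rotate left by 3
First 3 characters: "gbh"
Remaining characters: "gmac"
Concatenate remaining + first: "gmac" + "gbh" = "gmacgbh"

gmacgbh


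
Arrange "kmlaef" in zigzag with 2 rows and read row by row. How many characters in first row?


Zigzag "kmlaef" into 2 rows:
Placing characters:
  'k' => row 0
  'm' => row 1
  'l' => row 0
  'a' => row 1
  'e' => row 0
  'f' => row 1
Rows:
  Row 0: "kle"
  Row 1: "maf"
First row length: 3

3


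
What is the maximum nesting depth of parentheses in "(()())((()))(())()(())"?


Input: "(()())((()))(())()(())"
Tracking depth:
  Position 0 '(': depth becomes 1
  Position 1 '(': depth becomes 2
  Position 2 ')': depth becomes 1
  Position 3 '(': depth becomes 2
  Position 4 ')': depth becomes 1
  Position 5 ')': depth becomes 0
  Position 6 '(': depth becomes 1
  Position 7 '(': depth becomes 2
  Position 8 '(': depth becomes 3
  Position 9 ')': depth becomes 2
  Position 10 ')': depth becomes 1
  Position 11 ')': depth becomes 0
  Position 12 '(': depth becomes 1
  Position 13 '(': depth becomes 2
  Position 14 ')': depth becomes 1
  Position 15 ')': depth becomes 0
  Position 16 '(': depth becomes 1
  Position 17 ')': depth becomes 0
  Position 18 '(': depth becomes 1
  Position 19 '(': depth becomes 2
  Position 20 ')': depth becomes 1
  Position 21 ')': depth becomes 0
Maximum depth reached: 3

3


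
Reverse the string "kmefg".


Input: kmefg
Reading characters right to left:
  Position 4: 'g'
  Position 3: 'f'
  Position 2: 'e'
  Position 1: 'm'
  Position 0: 'k'
Reversed: gfemk

gfemk


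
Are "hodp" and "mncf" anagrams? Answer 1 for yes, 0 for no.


Strings: "hodp", "mncf"
Sorted first:  dhop
Sorted second: cfmn
Differ at position 0: 'd' vs 'c' => not anagrams

0


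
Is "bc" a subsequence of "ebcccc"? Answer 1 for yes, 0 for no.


Check if "bc" is a subsequence of "ebcccc"
Greedy scan:
  Position 0 ('e'): no match needed
  Position 1 ('b'): matches sub[0] = 'b'
  Position 2 ('c'): matches sub[1] = 'c'
  Position 3 ('c'): no match needed
  Position 4 ('c'): no match needed
  Position 5 ('c'): no match needed
All 2 characters matched => is a subsequence

1


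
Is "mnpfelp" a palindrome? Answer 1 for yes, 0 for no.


Input: mnpfelp
Reversed: plefpnm
  Compare pos 0 ('m') with pos 6 ('p'): MISMATCH
  Compare pos 1 ('n') with pos 5 ('l'): MISMATCH
  Compare pos 2 ('p') with pos 4 ('e'): MISMATCH
Result: not a palindrome

0


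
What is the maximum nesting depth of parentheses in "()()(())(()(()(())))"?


Input: "()()(())(()(()(())))"
Tracking depth:
  Position 0 '(': depth becomes 1
  Position 1 ')': depth becomes 0
  Position 2 '(': depth becomes 1
  Position 3 ')': depth becomes 0
  Position 4 '(': depth becomes 1
  Position 5 '(': depth becomes 2
  Position 6 ')': depth becomes 1
  Position 7 ')': depth becomes 0
  Position 8 '(': depth becomes 1
  Position 9 '(': depth becomes 2
  Position 10 ')': depth becomes 1
  Position 11 '(': depth becomes 2
  Position 12 '(': depth becomes 3
  Position 13 ')': depth becomes 2
  Position 14 '(': depth becomes 3
  Position 15 '(': depth becomes 4
  Position 16 ')': depth becomes 3
  Position 17 ')': depth becomes 2
  Position 18 ')': depth becomes 1
  Position 19 ')': depth becomes 0
Maximum depth reached: 4

4


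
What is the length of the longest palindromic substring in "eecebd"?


Input: "eecebd"
Checking substrings for palindromes:
  [1:4] "ece" (len 3) => palindrome
  [0:2] "ee" (len 2) => palindrome
Longest palindromic substring: "ece" with length 3

3


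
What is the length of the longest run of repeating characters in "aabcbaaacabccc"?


Input: "aabcbaaacabccc"
Scanning for longest run:
  Position 1 ('a'): continues run of 'a', length=2
  Position 2 ('b'): new char, reset run to 1
  Position 3 ('c'): new char, reset run to 1
  Position 4 ('b'): new char, reset run to 1
  Position 5 ('a'): new char, reset run to 1
  Position 6 ('a'): continues run of 'a', length=2
  Position 7 ('a'): continues run of 'a', length=3
  Position 8 ('c'): new char, reset run to 1
  Position 9 ('a'): new char, reset run to 1
  Position 10 ('b'): new char, reset run to 1
  Position 11 ('c'): new char, reset run to 1
  Position 12 ('c'): continues run of 'c', length=2
  Position 13 ('c'): continues run of 'c', length=3
Longest run: 'a' with length 3

3


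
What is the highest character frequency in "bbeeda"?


Input: bbeeda
Character counts:
  'a': 1
  'b': 2
  'd': 1
  'e': 2
Maximum frequency: 2

2


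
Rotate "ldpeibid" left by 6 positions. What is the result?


Input: "ldpeibid", rotate left by 6
First 6 characters: "ldpeib"
Remaining characters: "id"
Concatenate remaining + first: "id" + "ldpeib" = "idldpeib"

idldpeib


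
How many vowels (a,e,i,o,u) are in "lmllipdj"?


Input: lmllipdj
Checking each character:
  'l' at position 0: consonant
  'm' at position 1: consonant
  'l' at position 2: consonant
  'l' at position 3: consonant
  'i' at position 4: vowel (running total: 1)
  'p' at position 5: consonant
  'd' at position 6: consonant
  'j' at position 7: consonant
Total vowels: 1

1


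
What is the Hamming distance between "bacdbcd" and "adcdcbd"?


Comparing "bacdbcd" and "adcdcbd" position by position:
  Position 0: 'b' vs 'a' => differ
  Position 1: 'a' vs 'd' => differ
  Position 2: 'c' vs 'c' => same
  Position 3: 'd' vs 'd' => same
  Position 4: 'b' vs 'c' => differ
  Position 5: 'c' vs 'b' => differ
  Position 6: 'd' vs 'd' => same
Total differences (Hamming distance): 4

4


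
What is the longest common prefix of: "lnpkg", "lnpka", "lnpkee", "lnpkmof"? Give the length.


Words: lnpkg, lnpka, lnpkee, lnpkmof
  Position 0: all 'l' => match
  Position 1: all 'n' => match
  Position 2: all 'p' => match
  Position 3: all 'k' => match
  Position 4: ('g', 'a', 'e', 'm') => mismatch, stop
LCP = "lnpk" (length 4)

4


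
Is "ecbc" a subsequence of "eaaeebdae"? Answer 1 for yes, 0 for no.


Check if "ecbc" is a subsequence of "eaaeebdae"
Greedy scan:
  Position 0 ('e'): matches sub[0] = 'e'
  Position 1 ('a'): no match needed
  Position 2 ('a'): no match needed
  Position 3 ('e'): no match needed
  Position 4 ('e'): no match needed
  Position 5 ('b'): no match needed
  Position 6 ('d'): no match needed
  Position 7 ('a'): no match needed
  Position 8 ('e'): no match needed
Only matched 1/4 characters => not a subsequence

0


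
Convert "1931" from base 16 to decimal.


Input: "1931" in base 16
Positional expansion:
  Digit '1' (value 1) x 16^3 = 4096
  Digit '9' (value 9) x 16^2 = 2304
  Digit '3' (value 3) x 16^1 = 48
  Digit '1' (value 1) x 16^0 = 1
Sum = 6449

6449


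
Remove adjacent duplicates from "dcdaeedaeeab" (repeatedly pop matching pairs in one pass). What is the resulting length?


Input: dcdaeedaeeab
Stack-based adjacent duplicate removal:
  Read 'd': push. Stack: d
  Read 'c': push. Stack: dc
  Read 'd': push. Stack: dcd
  Read 'a': push. Stack: dcda
  Read 'e': push. Stack: dcdae
  Read 'e': matches stack top 'e' => pop. Stack: dcda
  Read 'd': push. Stack: dcdad
  Read 'a': push. Stack: dcdada
  Read 'e': push. Stack: dcdadae
  Read 'e': matches stack top 'e' => pop. Stack: dcdada
  Read 'a': matches stack top 'a' => pop. Stack: dcdad
  Read 'b': push. Stack: dcdadb
Final stack: "dcdadb" (length 6)

6


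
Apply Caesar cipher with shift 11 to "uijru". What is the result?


Caesar cipher: shift "uijru" by 11
  'u' (pos 20) + 11 = pos 5 = 'f'
  'i' (pos 8) + 11 = pos 19 = 't'
  'j' (pos 9) + 11 = pos 20 = 'u'
  'r' (pos 17) + 11 = pos 2 = 'c'
  'u' (pos 20) + 11 = pos 5 = 'f'
Result: ftucf

ftucf


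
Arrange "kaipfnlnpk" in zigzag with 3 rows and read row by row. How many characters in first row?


Zigzag "kaipfnlnpk" into 3 rows:
Placing characters:
  'k' => row 0
  'a' => row 1
  'i' => row 2
  'p' => row 1
  'f' => row 0
  'n' => row 1
  'l' => row 2
  'n' => row 1
  'p' => row 0
  'k' => row 1
Rows:
  Row 0: "kfp"
  Row 1: "apnnk"
  Row 2: "il"
First row length: 3

3


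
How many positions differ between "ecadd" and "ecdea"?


Comparing "ecadd" and "ecdea" position by position:
  Position 0: 'e' vs 'e' => same
  Position 1: 'c' vs 'c' => same
  Position 2: 'a' vs 'd' => DIFFER
  Position 3: 'd' vs 'e' => DIFFER
  Position 4: 'd' vs 'a' => DIFFER
Positions that differ: 3

3


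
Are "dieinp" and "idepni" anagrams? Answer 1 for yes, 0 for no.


Strings: "dieinp", "idepni"
Sorted first:  deiinp
Sorted second: deiinp
Sorted forms match => anagrams

1


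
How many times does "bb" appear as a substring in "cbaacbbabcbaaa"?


Searching for "bb" in "cbaacbbabcbaaa"
Scanning each position:
  Position 0: "cb" => no
  Position 1: "ba" => no
  Position 2: "aa" => no
  Position 3: "ac" => no
  Position 4: "cb" => no
  Position 5: "bb" => MATCH
  Position 6: "ba" => no
  Position 7: "ab" => no
  Position 8: "bc" => no
  Position 9: "cb" => no
  Position 10: "ba" => no
  Position 11: "aa" => no
  Position 12: "aa" => no
Total occurrences: 1

1


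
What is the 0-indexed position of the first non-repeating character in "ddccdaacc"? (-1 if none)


Input: ddccdaacc
Character frequencies:
  'a': 2
  'c': 4
  'd': 3
Scanning left to right for freq == 1:
  Position 0 ('d'): freq=3, skip
  Position 1 ('d'): freq=3, skip
  Position 2 ('c'): freq=4, skip
  Position 3 ('c'): freq=4, skip
  Position 4 ('d'): freq=3, skip
  Position 5 ('a'): freq=2, skip
  Position 6 ('a'): freq=2, skip
  Position 7 ('c'): freq=4, skip
  Position 8 ('c'): freq=4, skip
  No unique character found => answer = -1

-1


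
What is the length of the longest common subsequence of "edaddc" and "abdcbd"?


LCS of "edaddc" and "abdcbd"
DP table:
           a    b    d    c    b    d
      0    0    0    0    0    0    0
  e   0    0    0    0    0    0    0
  d   0    0    0    1    1    1    1
  a   0    1    1    1    1    1    1
  d   0    1    1    2    2    2    2
  d   0    1    1    2    2    2    3
  c   0    1    1    2    3    3    3
LCS length = dp[6][6] = 3

3


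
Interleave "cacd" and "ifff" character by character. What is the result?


Interleaving "cacd" and "ifff":
  Position 0: 'c' from first, 'i' from second => "ci"
  Position 1: 'a' from first, 'f' from second => "af"
  Position 2: 'c' from first, 'f' from second => "cf"
  Position 3: 'd' from first, 'f' from second => "df"
Result: ciafcfdf

ciafcfdf


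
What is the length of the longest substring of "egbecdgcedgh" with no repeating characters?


Input: "egbecdgcedgh"
Sliding window (track last position of each char):
  Position 0 ('e'): window [0,0] length 1 -- new best
  Position 1 ('g'): window [0,1] length 2 -- new best
  Position 2 ('b'): window [0,2] length 3 -- new best
  Position 3 ('e'): repeat (last at 0), move window start to 1
  Position 3 ('e'): window [1,3] length 3
  Position 4 ('c'): window [1,4] length 4 -- new best
  Position 5 ('d'): window [1,5] length 5 -- new best
  Position 6 ('g'): repeat (last at 1), move window start to 2
  Position 6 ('g'): window [2,6] length 5
  Position 7 ('c'): repeat (last at 4), move window start to 5
  Position 7 ('c'): window [5,7] length 3
  Position 8 ('e'): window [5,8] length 4
  Position 9 ('d'): repeat (last at 5), move window start to 6
  Position 9 ('d'): window [6,9] length 4
  Position 10 ('g'): repeat (last at 6), move window start to 7
  Position 10 ('g'): window [7,10] length 4
  Position 11 ('h'): window [7,11] length 5
Longest substring with no repeats: "gbecd" with length 5

5


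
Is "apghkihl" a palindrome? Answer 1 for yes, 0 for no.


Input: apghkihl
Reversed: lhikhgpa
  Compare pos 0 ('a') with pos 7 ('l'): MISMATCH
  Compare pos 1 ('p') with pos 6 ('h'): MISMATCH
  Compare pos 2 ('g') with pos 5 ('i'): MISMATCH
  Compare pos 3 ('h') with pos 4 ('k'): MISMATCH
Result: not a palindrome

0


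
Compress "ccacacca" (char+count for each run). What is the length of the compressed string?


Input: ccacacca
Runs:
  'c' x 2 => "c2"
  'a' x 1 => "a1"
  'c' x 1 => "c1"
  'a' x 1 => "a1"
  'c' x 2 => "c2"
  'a' x 1 => "a1"
Compressed: "c2a1c1a1c2a1"
Compressed length: 12

12


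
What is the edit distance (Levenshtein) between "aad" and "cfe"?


Computing edit distance: "aad" -> "cfe"
DP table:
           c    f    e
      0    1    2    3
  a   1    1    2    3
  a   2    2    2    3
  d   3    3    3    3
Edit distance = dp[3][3] = 3

3


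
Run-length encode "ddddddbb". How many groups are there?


Input: ddddddbb
Scanning for consecutive runs:
  Group 1: 'd' x 6 (positions 0-5)
  Group 2: 'b' x 2 (positions 6-7)
Total groups: 2

2


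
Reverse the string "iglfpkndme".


Input: iglfpkndme
Reading characters right to left:
  Position 9: 'e'
  Position 8: 'm'
  Position 7: 'd'
  Position 6: 'n'
  Position 5: 'k'
  Position 4: 'p'
  Position 3: 'f'
  Position 2: 'l'
  Position 1: 'g'
  Position 0: 'i'
Reversed: emdnkpflgi

emdnkpflgi


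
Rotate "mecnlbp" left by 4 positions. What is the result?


Input: "mecnlbp", rotate left by 4
First 4 characters: "mecn"
Remaining characters: "lbp"
Concatenate remaining + first: "lbp" + "mecn" = "lbpmecn"

lbpmecn


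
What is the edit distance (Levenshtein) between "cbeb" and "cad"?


Computing edit distance: "cbeb" -> "cad"
DP table:
           c    a    d
      0    1    2    3
  c   1    0    1    2
  b   2    1    1    2
  e   3    2    2    2
  b   4    3    3    3
Edit distance = dp[4][3] = 3

3


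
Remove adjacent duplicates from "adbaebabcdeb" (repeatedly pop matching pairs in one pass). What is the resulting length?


Input: adbaebabcdeb
Stack-based adjacent duplicate removal:
  Read 'a': push. Stack: a
  Read 'd': push. Stack: ad
  Read 'b': push. Stack: adb
  Read 'a': push. Stack: adba
  Read 'e': push. Stack: adbae
  Read 'b': push. Stack: adbaeb
  Read 'a': push. Stack: adbaeba
  Read 'b': push. Stack: adbaebab
  Read 'c': push. Stack: adbaebabc
  Read 'd': push. Stack: adbaebabcd
  Read 'e': push. Stack: adbaebabcde
  Read 'b': push. Stack: adbaebabcdeb
Final stack: "adbaebabcdeb" (length 12)

12


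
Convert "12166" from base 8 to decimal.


Input: "12166" in base 8
Positional expansion:
  Digit '1' (value 1) x 8^4 = 4096
  Digit '2' (value 2) x 8^3 = 1024
  Digit '1' (value 1) x 8^2 = 64
  Digit '6' (value 6) x 8^1 = 48
  Digit '6' (value 6) x 8^0 = 6
Sum = 5238

5238


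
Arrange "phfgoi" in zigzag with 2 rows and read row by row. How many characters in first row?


Zigzag "phfgoi" into 2 rows:
Placing characters:
  'p' => row 0
  'h' => row 1
  'f' => row 0
  'g' => row 1
  'o' => row 0
  'i' => row 1
Rows:
  Row 0: "pfo"
  Row 1: "hgi"
First row length: 3

3


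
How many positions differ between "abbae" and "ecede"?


Comparing "abbae" and "ecede" position by position:
  Position 0: 'a' vs 'e' => DIFFER
  Position 1: 'b' vs 'c' => DIFFER
  Position 2: 'b' vs 'e' => DIFFER
  Position 3: 'a' vs 'd' => DIFFER
  Position 4: 'e' vs 'e' => same
Positions that differ: 4

4


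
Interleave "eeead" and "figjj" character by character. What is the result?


Interleaving "eeead" and "figjj":
  Position 0: 'e' from first, 'f' from second => "ef"
  Position 1: 'e' from first, 'i' from second => "ei"
  Position 2: 'e' from first, 'g' from second => "eg"
  Position 3: 'a' from first, 'j' from second => "aj"
  Position 4: 'd' from first, 'j' from second => "dj"
Result: efeiegajdj

efeiegajdj


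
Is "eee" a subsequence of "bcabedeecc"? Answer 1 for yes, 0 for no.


Check if "eee" is a subsequence of "bcabedeecc"
Greedy scan:
  Position 0 ('b'): no match needed
  Position 1 ('c'): no match needed
  Position 2 ('a'): no match needed
  Position 3 ('b'): no match needed
  Position 4 ('e'): matches sub[0] = 'e'
  Position 5 ('d'): no match needed
  Position 6 ('e'): matches sub[1] = 'e'
  Position 7 ('e'): matches sub[2] = 'e'
  Position 8 ('c'): no match needed
  Position 9 ('c'): no match needed
All 3 characters matched => is a subsequence

1


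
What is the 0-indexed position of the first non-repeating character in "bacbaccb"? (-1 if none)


Input: bacbaccb
Character frequencies:
  'a': 2
  'b': 3
  'c': 3
Scanning left to right for freq == 1:
  Position 0 ('b'): freq=3, skip
  Position 1 ('a'): freq=2, skip
  Position 2 ('c'): freq=3, skip
  Position 3 ('b'): freq=3, skip
  Position 4 ('a'): freq=2, skip
  Position 5 ('c'): freq=3, skip
  Position 6 ('c'): freq=3, skip
  Position 7 ('b'): freq=3, skip
  No unique character found => answer = -1

-1


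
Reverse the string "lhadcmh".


Input: lhadcmh
Reading characters right to left:
  Position 6: 'h'
  Position 5: 'm'
  Position 4: 'c'
  Position 3: 'd'
  Position 2: 'a'
  Position 1: 'h'
  Position 0: 'l'
Reversed: hmcdahl

hmcdahl


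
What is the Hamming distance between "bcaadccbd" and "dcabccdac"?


Comparing "bcaadccbd" and "dcabccdac" position by position:
  Position 0: 'b' vs 'd' => differ
  Position 1: 'c' vs 'c' => same
  Position 2: 'a' vs 'a' => same
  Position 3: 'a' vs 'b' => differ
  Position 4: 'd' vs 'c' => differ
  Position 5: 'c' vs 'c' => same
  Position 6: 'c' vs 'd' => differ
  Position 7: 'b' vs 'a' => differ
  Position 8: 'd' vs 'c' => differ
Total differences (Hamming distance): 6

6


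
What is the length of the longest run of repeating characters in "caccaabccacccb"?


Input: "caccaabccacccb"
Scanning for longest run:
  Position 1 ('a'): new char, reset run to 1
  Position 2 ('c'): new char, reset run to 1
  Position 3 ('c'): continues run of 'c', length=2
  Position 4 ('a'): new char, reset run to 1
  Position 5 ('a'): continues run of 'a', length=2
  Position 6 ('b'): new char, reset run to 1
  Position 7 ('c'): new char, reset run to 1
  Position 8 ('c'): continues run of 'c', length=2
  Position 9 ('a'): new char, reset run to 1
  Position 10 ('c'): new char, reset run to 1
  Position 11 ('c'): continues run of 'c', length=2
  Position 12 ('c'): continues run of 'c', length=3
  Position 13 ('b'): new char, reset run to 1
Longest run: 'c' with length 3

3


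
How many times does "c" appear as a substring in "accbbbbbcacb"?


Searching for "c" in "accbbbbbcacb"
Scanning each position:
  Position 0: "a" => no
  Position 1: "c" => MATCH
  Position 2: "c" => MATCH
  Position 3: "b" => no
  Position 4: "b" => no
  Position 5: "b" => no
  Position 6: "b" => no
  Position 7: "b" => no
  Position 8: "c" => MATCH
  Position 9: "a" => no
  Position 10: "c" => MATCH
  Position 11: "b" => no
Total occurrences: 4

4


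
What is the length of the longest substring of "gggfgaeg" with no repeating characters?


Input: "gggfgaeg"
Sliding window (track last position of each char):
  Position 0 ('g'): window [0,0] length 1 -- new best
  Position 1 ('g'): repeat (last at 0), move window start to 1
  Position 1 ('g'): window [1,1] length 1
  Position 2 ('g'): repeat (last at 1), move window start to 2
  Position 2 ('g'): window [2,2] length 1
  Position 3 ('f'): window [2,3] length 2 -- new best
  Position 4 ('g'): repeat (last at 2), move window start to 3
  Position 4 ('g'): window [3,4] length 2
  Position 5 ('a'): window [3,5] length 3 -- new best
  Position 6 ('e'): window [3,6] length 4 -- new best
  Position 7 ('g'): repeat (last at 4), move window start to 5
  Position 7 ('g'): window [5,7] length 3
Longest substring with no repeats: "fgae" with length 4

4


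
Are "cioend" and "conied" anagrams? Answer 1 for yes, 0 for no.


Strings: "cioend", "conied"
Sorted first:  cdeino
Sorted second: cdeino
Sorted forms match => anagrams

1


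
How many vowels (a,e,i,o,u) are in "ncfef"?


Input: ncfef
Checking each character:
  'n' at position 0: consonant
  'c' at position 1: consonant
  'f' at position 2: consonant
  'e' at position 3: vowel (running total: 1)
  'f' at position 4: consonant
Total vowels: 1

1


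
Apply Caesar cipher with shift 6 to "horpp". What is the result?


Caesar cipher: shift "horpp" by 6
  'h' (pos 7) + 6 = pos 13 = 'n'
  'o' (pos 14) + 6 = pos 20 = 'u'
  'r' (pos 17) + 6 = pos 23 = 'x'
  'p' (pos 15) + 6 = pos 21 = 'v'
  'p' (pos 15) + 6 = pos 21 = 'v'
Result: nuxvv

nuxvv


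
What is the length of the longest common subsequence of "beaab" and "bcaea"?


LCS of "beaab" and "bcaea"
DP table:
           b    c    a    e    a
      0    0    0    0    0    0
  b   0    1    1    1    1    1
  e   0    1    1    1    2    2
  a   0    1    1    2    2    3
  a   0    1    1    2    2    3
  b   0    1    1    2    2    3
LCS length = dp[5][5] = 3

3


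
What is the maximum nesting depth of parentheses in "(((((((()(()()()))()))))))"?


Input: "(((((((()(()()()))()))))))"
Tracking depth:
  Position 0 '(': depth becomes 1
  Position 1 '(': depth becomes 2
  Position 2 '(': depth becomes 3
  Position 3 '(': depth becomes 4
  Position 4 '(': depth becomes 5
  Position 5 '(': depth becomes 6
  Position 6 '(': depth becomes 7
  Position 7 '(': depth becomes 8
  Position 8 ')': depth becomes 7
  Position 9 '(': depth becomes 8
  Position 10 '(': depth becomes 9
  Position 11 ')': depth becomes 8
  Position 12 '(': depth becomes 9
  Position 13 ')': depth becomes 8
  Position 14 '(': depth becomes 9
  Position 15 ')': depth becomes 8
  Position 16 ')': depth becomes 7
  Position 17 ')': depth becomes 6
  Position 18 '(': depth becomes 7
  Position 19 ')': depth becomes 6
  Position 20 ')': depth becomes 5
  Position 21 ')': depth becomes 4
  Position 22 ')': depth becomes 3
  Position 23 ')': depth becomes 2
  Position 24 ')': depth becomes 1
  Position 25 ')': depth becomes 0
Maximum depth reached: 9

9


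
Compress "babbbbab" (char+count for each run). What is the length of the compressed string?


Input: babbbbab
Runs:
  'b' x 1 => "b1"
  'a' x 1 => "a1"
  'b' x 4 => "b4"
  'a' x 1 => "a1"
  'b' x 1 => "b1"
Compressed: "b1a1b4a1b1"
Compressed length: 10

10


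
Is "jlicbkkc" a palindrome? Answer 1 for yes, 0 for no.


Input: jlicbkkc
Reversed: ckkbcilj
  Compare pos 0 ('j') with pos 7 ('c'): MISMATCH
  Compare pos 1 ('l') with pos 6 ('k'): MISMATCH
  Compare pos 2 ('i') with pos 5 ('k'): MISMATCH
  Compare pos 3 ('c') with pos 4 ('b'): MISMATCH
Result: not a palindrome

0


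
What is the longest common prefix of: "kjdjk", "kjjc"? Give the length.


Words: kjdjk, kjjc
  Position 0: all 'k' => match
  Position 1: all 'j' => match
  Position 2: ('d', 'j') => mismatch, stop
LCP = "kj" (length 2)

2


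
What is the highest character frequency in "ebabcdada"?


Input: ebabcdada
Character counts:
  'a': 3
  'b': 2
  'c': 1
  'd': 2
  'e': 1
Maximum frequency: 3

3


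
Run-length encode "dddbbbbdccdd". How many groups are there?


Input: dddbbbbdccdd
Scanning for consecutive runs:
  Group 1: 'd' x 3 (positions 0-2)
  Group 2: 'b' x 4 (positions 3-6)
  Group 3: 'd' x 1 (positions 7-7)
  Group 4: 'c' x 2 (positions 8-9)
  Group 5: 'd' x 2 (positions 10-11)
Total groups: 5

5


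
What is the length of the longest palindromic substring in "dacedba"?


Input: "dacedba"
Checking substrings for palindromes:
  No multi-char palindromic substrings found
Longest palindromic substring: "d" with length 1

1


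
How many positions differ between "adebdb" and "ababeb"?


Comparing "adebdb" and "ababeb" position by position:
  Position 0: 'a' vs 'a' => same
  Position 1: 'd' vs 'b' => DIFFER
  Position 2: 'e' vs 'a' => DIFFER
  Position 3: 'b' vs 'b' => same
  Position 4: 'd' vs 'e' => DIFFER
  Position 5: 'b' vs 'b' => same
Positions that differ: 3

3


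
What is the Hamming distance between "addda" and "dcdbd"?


Comparing "addda" and "dcdbd" position by position:
  Position 0: 'a' vs 'd' => differ
  Position 1: 'd' vs 'c' => differ
  Position 2: 'd' vs 'd' => same
  Position 3: 'd' vs 'b' => differ
  Position 4: 'a' vs 'd' => differ
Total differences (Hamming distance): 4

4


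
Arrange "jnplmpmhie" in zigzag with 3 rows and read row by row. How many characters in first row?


Zigzag "jnplmpmhie" into 3 rows:
Placing characters:
  'j' => row 0
  'n' => row 1
  'p' => row 2
  'l' => row 1
  'm' => row 0
  'p' => row 1
  'm' => row 2
  'h' => row 1
  'i' => row 0
  'e' => row 1
Rows:
  Row 0: "jmi"
  Row 1: "nlphe"
  Row 2: "pm"
First row length: 3

3


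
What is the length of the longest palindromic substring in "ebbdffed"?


Input: "ebbdffed"
Checking substrings for palindromes:
  [1:3] "bb" (len 2) => palindrome
  [4:6] "ff" (len 2) => palindrome
Longest palindromic substring: "bb" with length 2

2


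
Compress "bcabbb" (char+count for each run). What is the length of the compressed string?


Input: bcabbb
Runs:
  'b' x 1 => "b1"
  'c' x 1 => "c1"
  'a' x 1 => "a1"
  'b' x 3 => "b3"
Compressed: "b1c1a1b3"
Compressed length: 8

8


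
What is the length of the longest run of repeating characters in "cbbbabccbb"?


Input: "cbbbabccbb"
Scanning for longest run:
  Position 1 ('b'): new char, reset run to 1
  Position 2 ('b'): continues run of 'b', length=2
  Position 3 ('b'): continues run of 'b', length=3
  Position 4 ('a'): new char, reset run to 1
  Position 5 ('b'): new char, reset run to 1
  Position 6 ('c'): new char, reset run to 1
  Position 7 ('c'): continues run of 'c', length=2
  Position 8 ('b'): new char, reset run to 1
  Position 9 ('b'): continues run of 'b', length=2
Longest run: 'b' with length 3

3


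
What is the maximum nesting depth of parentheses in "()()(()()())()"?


Input: "()()(()()())()"
Tracking depth:
  Position 0 '(': depth becomes 1
  Position 1 ')': depth becomes 0
  Position 2 '(': depth becomes 1
  Position 3 ')': depth becomes 0
  Position 4 '(': depth becomes 1
  Position 5 '(': depth becomes 2
  Position 6 ')': depth becomes 1
  Position 7 '(': depth becomes 2
  Position 8 ')': depth becomes 1
  Position 9 '(': depth becomes 2
  Position 10 ')': depth becomes 1
  Position 11 ')': depth becomes 0
  Position 12 '(': depth becomes 1
  Position 13 ')': depth becomes 0
Maximum depth reached: 2

2


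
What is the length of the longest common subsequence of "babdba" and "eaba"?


LCS of "babdba" and "eaba"
DP table:
           e    a    b    a
      0    0    0    0    0
  b   0    0    0    1    1
  a   0    0    1    1    2
  b   0    0    1    2    2
  d   0    0    1    2    2
  b   0    0    1    2    2
  a   0    0    1    2    3
LCS length = dp[6][4] = 3

3


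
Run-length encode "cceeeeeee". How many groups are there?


Input: cceeeeeee
Scanning for consecutive runs:
  Group 1: 'c' x 2 (positions 0-1)
  Group 2: 'e' x 7 (positions 2-8)
Total groups: 2

2


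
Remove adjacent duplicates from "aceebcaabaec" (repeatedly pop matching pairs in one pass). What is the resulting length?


Input: aceebcaabaec
Stack-based adjacent duplicate removal:
  Read 'a': push. Stack: a
  Read 'c': push. Stack: ac
  Read 'e': push. Stack: ace
  Read 'e': matches stack top 'e' => pop. Stack: ac
  Read 'b': push. Stack: acb
  Read 'c': push. Stack: acbc
  Read 'a': push. Stack: acbca
  Read 'a': matches stack top 'a' => pop. Stack: acbc
  Read 'b': push. Stack: acbcb
  Read 'a': push. Stack: acbcba
  Read 'e': push. Stack: acbcbae
  Read 'c': push. Stack: acbcbaec
Final stack: "acbcbaec" (length 8)

8


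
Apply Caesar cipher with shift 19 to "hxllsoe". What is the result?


Caesar cipher: shift "hxllsoe" by 19
  'h' (pos 7) + 19 = pos 0 = 'a'
  'x' (pos 23) + 19 = pos 16 = 'q'
  'l' (pos 11) + 19 = pos 4 = 'e'
  'l' (pos 11) + 19 = pos 4 = 'e'
  's' (pos 18) + 19 = pos 11 = 'l'
  'o' (pos 14) + 19 = pos 7 = 'h'
  'e' (pos 4) + 19 = pos 23 = 'x'
Result: aqeelhx

aqeelhx


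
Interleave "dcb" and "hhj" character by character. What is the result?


Interleaving "dcb" and "hhj":
  Position 0: 'd' from first, 'h' from second => "dh"
  Position 1: 'c' from first, 'h' from second => "ch"
  Position 2: 'b' from first, 'j' from second => "bj"
Result: dhchbj

dhchbj


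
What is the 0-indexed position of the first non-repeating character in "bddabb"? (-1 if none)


Input: bddabb
Character frequencies:
  'a': 1
  'b': 3
  'd': 2
Scanning left to right for freq == 1:
  Position 0 ('b'): freq=3, skip
  Position 1 ('d'): freq=2, skip
  Position 2 ('d'): freq=2, skip
  Position 3 ('a'): unique! => answer = 3

3


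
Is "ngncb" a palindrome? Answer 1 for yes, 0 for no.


Input: ngncb
Reversed: bcngn
  Compare pos 0 ('n') with pos 4 ('b'): MISMATCH
  Compare pos 1 ('g') with pos 3 ('c'): MISMATCH
Result: not a palindrome

0


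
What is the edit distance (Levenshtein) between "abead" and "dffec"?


Computing edit distance: "abead" -> "dffec"
DP table:
           d    f    f    e    c
      0    1    2    3    4    5
  a   1    1    2    3    4    5
  b   2    2    2    3    4    5
  e   3    3    3    3    3    4
  a   4    4    4    4    4    4
  d   5    4    5    5    5    5
Edit distance = dp[5][5] = 5

5


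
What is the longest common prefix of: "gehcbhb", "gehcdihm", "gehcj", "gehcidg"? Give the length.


Words: gehcbhb, gehcdihm, gehcj, gehcidg
  Position 0: all 'g' => match
  Position 1: all 'e' => match
  Position 2: all 'h' => match
  Position 3: all 'c' => match
  Position 4: ('b', 'd', 'j', 'i') => mismatch, stop
LCP = "gehc" (length 4)

4


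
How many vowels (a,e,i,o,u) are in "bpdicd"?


Input: bpdicd
Checking each character:
  'b' at position 0: consonant
  'p' at position 1: consonant
  'd' at position 2: consonant
  'i' at position 3: vowel (running total: 1)
  'c' at position 4: consonant
  'd' at position 5: consonant
Total vowels: 1

1


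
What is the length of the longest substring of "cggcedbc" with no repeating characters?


Input: "cggcedbc"
Sliding window (track last position of each char):
  Position 0 ('c'): window [0,0] length 1 -- new best
  Position 1 ('g'): window [0,1] length 2 -- new best
  Position 2 ('g'): repeat (last at 1), move window start to 2
  Position 2 ('g'): window [2,2] length 1
  Position 3 ('c'): window [2,3] length 2
  Position 4 ('e'): window [2,4] length 3 -- new best
  Position 5 ('d'): window [2,5] length 4 -- new best
  Position 6 ('b'): window [2,6] length 5 -- new best
  Position 7 ('c'): repeat (last at 3), move window start to 4
  Position 7 ('c'): window [4,7] length 4
Longest substring with no repeats: "gcedb" with length 5

5


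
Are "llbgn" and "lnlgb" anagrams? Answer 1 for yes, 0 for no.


Strings: "llbgn", "lnlgb"
Sorted first:  bglln
Sorted second: bglln
Sorted forms match => anagrams

1


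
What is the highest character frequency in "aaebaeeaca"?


Input: aaebaeeaca
Character counts:
  'a': 5
  'b': 1
  'c': 1
  'e': 3
Maximum frequency: 5

5


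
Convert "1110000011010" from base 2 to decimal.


Input: "1110000011010" in base 2
Positional expansion:
  Digit '1' (value 1) x 2^12 = 4096
  Digit '1' (value 1) x 2^11 = 2048
  Digit '1' (value 1) x 2^10 = 1024
  Digit '0' (value 0) x 2^9 = 0
  Digit '0' (value 0) x 2^8 = 0
  Digit '0' (value 0) x 2^7 = 0
  Digit '0' (value 0) x 2^6 = 0
  Digit '0' (value 0) x 2^5 = 0
  Digit '1' (value 1) x 2^4 = 16
  Digit '1' (value 1) x 2^3 = 8
  Digit '0' (value 0) x 2^2 = 0
  Digit '1' (value 1) x 2^1 = 2
  Digit '0' (value 0) x 2^0 = 0
Sum = 7194

7194


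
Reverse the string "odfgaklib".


Input: odfgaklib
Reading characters right to left:
  Position 8: 'b'
  Position 7: 'i'
  Position 6: 'l'
  Position 5: 'k'
  Position 4: 'a'
  Position 3: 'g'
  Position 2: 'f'
  Position 1: 'd'
  Position 0: 'o'
Reversed: bilkagfdo

bilkagfdo


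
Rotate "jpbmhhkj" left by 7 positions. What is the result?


Input: "jpbmhhkj", rotate left by 7
First 7 characters: "jpbmhhk"
Remaining characters: "j"
Concatenate remaining + first: "j" + "jpbmhhk" = "jjpbmhhk"

jjpbmhhk


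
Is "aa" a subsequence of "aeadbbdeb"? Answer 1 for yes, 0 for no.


Check if "aa" is a subsequence of "aeadbbdeb"
Greedy scan:
  Position 0 ('a'): matches sub[0] = 'a'
  Position 1 ('e'): no match needed
  Position 2 ('a'): matches sub[1] = 'a'
  Position 3 ('d'): no match needed
  Position 4 ('b'): no match needed
  Position 5 ('b'): no match needed
  Position 6 ('d'): no match needed
  Position 7 ('e'): no match needed
  Position 8 ('b'): no match needed
All 2 characters matched => is a subsequence

1


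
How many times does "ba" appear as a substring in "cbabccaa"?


Searching for "ba" in "cbabccaa"
Scanning each position:
  Position 0: "cb" => no
  Position 1: "ba" => MATCH
  Position 2: "ab" => no
  Position 3: "bc" => no
  Position 4: "cc" => no
  Position 5: "ca" => no
  Position 6: "aa" => no
Total occurrences: 1

1


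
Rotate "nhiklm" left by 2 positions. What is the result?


Input: "nhiklm", rotate left by 2
First 2 characters: "nh"
Remaining characters: "iklm"
Concatenate remaining + first: "iklm" + "nh" = "iklmnh"

iklmnh


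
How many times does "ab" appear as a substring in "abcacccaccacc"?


Searching for "ab" in "abcacccaccacc"
Scanning each position:
  Position 0: "ab" => MATCH
  Position 1: "bc" => no
  Position 2: "ca" => no
  Position 3: "ac" => no
  Position 4: "cc" => no
  Position 5: "cc" => no
  Position 6: "ca" => no
  Position 7: "ac" => no
  Position 8: "cc" => no
  Position 9: "ca" => no
  Position 10: "ac" => no
  Position 11: "cc" => no
Total occurrences: 1

1


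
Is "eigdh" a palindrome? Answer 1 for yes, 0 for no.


Input: eigdh
Reversed: hdgie
  Compare pos 0 ('e') with pos 4 ('h'): MISMATCH
  Compare pos 1 ('i') with pos 3 ('d'): MISMATCH
Result: not a palindrome

0


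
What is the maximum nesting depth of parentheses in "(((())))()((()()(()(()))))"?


Input: "(((())))()((()()(()(()))))"
Tracking depth:
  Position 0 '(': depth becomes 1
  Position 1 '(': depth becomes 2
  Position 2 '(': depth becomes 3
  Position 3 '(': depth becomes 4
  Position 4 ')': depth becomes 3
  Position 5 ')': depth becomes 2
  Position 6 ')': depth becomes 1
  Position 7 ')': depth becomes 0
  Position 8 '(': depth becomes 1
  Position 9 ')': depth becomes 0
  Position 10 '(': depth becomes 1
  Position 11 '(': depth becomes 2
  Position 12 '(': depth becomes 3
  Position 13 ')': depth becomes 2
  Position 14 '(': depth becomes 3
  Position 15 ')': depth becomes 2
  Position 16 '(': depth becomes 3
  Position 17 '(': depth becomes 4
  Position 18 ')': depth becomes 3
  Position 19 '(': depth becomes 4
  Position 20 '(': depth becomes 5
  Position 21 ')': depth becomes 4
  Position 22 ')': depth becomes 3
  Position 23 ')': depth becomes 2
  Position 24 ')': depth becomes 1
  Position 25 ')': depth becomes 0
Maximum depth reached: 5

5


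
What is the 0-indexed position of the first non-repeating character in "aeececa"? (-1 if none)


Input: aeececa
Character frequencies:
  'a': 2
  'c': 2
  'e': 3
Scanning left to right for freq == 1:
  Position 0 ('a'): freq=2, skip
  Position 1 ('e'): freq=3, skip
  Position 2 ('e'): freq=3, skip
  Position 3 ('c'): freq=2, skip
  Position 4 ('e'): freq=3, skip
  Position 5 ('c'): freq=2, skip
  Position 6 ('a'): freq=2, skip
  No unique character found => answer = -1

-1


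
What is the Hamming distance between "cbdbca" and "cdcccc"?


Comparing "cbdbca" and "cdcccc" position by position:
  Position 0: 'c' vs 'c' => same
  Position 1: 'b' vs 'd' => differ
  Position 2: 'd' vs 'c' => differ
  Position 3: 'b' vs 'c' => differ
  Position 4: 'c' vs 'c' => same
  Position 5: 'a' vs 'c' => differ
Total differences (Hamming distance): 4

4


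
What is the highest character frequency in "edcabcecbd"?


Input: edcabcecbd
Character counts:
  'a': 1
  'b': 2
  'c': 3
  'd': 2
  'e': 2
Maximum frequency: 3

3


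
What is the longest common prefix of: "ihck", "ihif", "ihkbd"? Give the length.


Words: ihck, ihif, ihkbd
  Position 0: all 'i' => match
  Position 1: all 'h' => match
  Position 2: ('c', 'i', 'k') => mismatch, stop
LCP = "ih" (length 2)

2


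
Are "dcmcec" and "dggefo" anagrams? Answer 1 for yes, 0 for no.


Strings: "dcmcec", "dggefo"
Sorted first:  cccdem
Sorted second: defggo
Differ at position 0: 'c' vs 'd' => not anagrams

0


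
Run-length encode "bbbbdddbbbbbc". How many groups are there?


Input: bbbbdddbbbbbc
Scanning for consecutive runs:
  Group 1: 'b' x 4 (positions 0-3)
  Group 2: 'd' x 3 (positions 4-6)
  Group 3: 'b' x 5 (positions 7-11)
  Group 4: 'c' x 1 (positions 12-12)
Total groups: 4

4
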